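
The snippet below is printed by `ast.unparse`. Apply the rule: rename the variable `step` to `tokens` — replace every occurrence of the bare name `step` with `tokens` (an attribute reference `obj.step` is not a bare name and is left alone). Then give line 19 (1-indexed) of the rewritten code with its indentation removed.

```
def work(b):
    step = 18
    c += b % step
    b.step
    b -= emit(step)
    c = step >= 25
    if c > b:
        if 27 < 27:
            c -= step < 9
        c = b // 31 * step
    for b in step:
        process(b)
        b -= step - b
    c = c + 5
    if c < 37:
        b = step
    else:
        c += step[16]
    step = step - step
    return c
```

Transformed code:
def work(b):
    tokens = 18
    c += b % tokens
    b.step
    b -= emit(tokens)
    c = tokens >= 25
    if c > b:
        if 27 < 27:
            c -= tokens < 9
        c = b // 31 * tokens
    for b in tokens:
        process(b)
        b -= tokens - b
    c = c + 5
    if c < 37:
        b = tokens
    else:
        c += tokens[16]
    tokens = tokens - tokens
    return c

tokens = tokens - tokens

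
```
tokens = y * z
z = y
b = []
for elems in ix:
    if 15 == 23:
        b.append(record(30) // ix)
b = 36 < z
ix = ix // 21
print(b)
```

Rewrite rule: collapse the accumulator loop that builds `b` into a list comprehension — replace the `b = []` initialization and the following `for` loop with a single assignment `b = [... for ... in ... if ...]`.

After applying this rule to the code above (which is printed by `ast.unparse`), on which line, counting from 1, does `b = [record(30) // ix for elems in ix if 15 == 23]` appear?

Transformed code:
tokens = y * z
z = y
b = [record(30) // ix for elems in ix if 15 == 23]
b = 36 < z
ix = ix // 21
print(b)

3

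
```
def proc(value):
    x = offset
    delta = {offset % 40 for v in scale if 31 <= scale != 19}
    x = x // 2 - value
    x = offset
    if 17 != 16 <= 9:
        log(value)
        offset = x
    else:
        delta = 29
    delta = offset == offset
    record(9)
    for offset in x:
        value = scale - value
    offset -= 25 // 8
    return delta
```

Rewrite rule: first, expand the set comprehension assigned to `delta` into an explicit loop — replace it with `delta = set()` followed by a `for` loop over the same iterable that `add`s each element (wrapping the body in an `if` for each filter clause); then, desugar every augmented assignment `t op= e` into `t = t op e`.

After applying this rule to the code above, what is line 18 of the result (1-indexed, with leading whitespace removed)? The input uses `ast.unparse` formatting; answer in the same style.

Transformed code:
def proc(value):
    x = offset
    delta = set()
    for v in scale:
        if 31 <= scale != 19:
            delta.add(offset % 40)
    x = x // 2 - value
    x = offset
    if 17 != 16 <= 9:
        log(value)
        offset = x
    else:
        delta = 29
    delta = offset == offset
    record(9)
    for offset in x:
        value = scale - value
    offset = offset - 25 // 8
    return delta

offset = offset - 25 // 8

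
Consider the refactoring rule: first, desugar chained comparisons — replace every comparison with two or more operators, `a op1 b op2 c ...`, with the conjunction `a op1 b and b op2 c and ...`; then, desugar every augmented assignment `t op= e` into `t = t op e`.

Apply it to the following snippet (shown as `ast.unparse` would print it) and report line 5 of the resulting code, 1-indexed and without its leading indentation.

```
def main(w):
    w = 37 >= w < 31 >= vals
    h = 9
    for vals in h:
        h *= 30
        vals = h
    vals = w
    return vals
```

h = h * 30

Transformed code:
def main(w):
    w = 37 >= w and w < 31 and (31 >= vals)
    h = 9
    for vals in h:
        h = h * 30
        vals = h
    vals = w
    return vals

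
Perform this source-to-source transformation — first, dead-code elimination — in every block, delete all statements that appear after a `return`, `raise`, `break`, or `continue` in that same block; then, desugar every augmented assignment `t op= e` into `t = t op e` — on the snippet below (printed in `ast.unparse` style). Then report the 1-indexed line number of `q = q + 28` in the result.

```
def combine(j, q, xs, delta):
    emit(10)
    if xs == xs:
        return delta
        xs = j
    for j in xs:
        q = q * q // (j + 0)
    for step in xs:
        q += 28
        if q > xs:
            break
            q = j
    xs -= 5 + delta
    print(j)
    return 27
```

Transformed code:
def combine(j, q, xs, delta):
    emit(10)
    if xs == xs:
        return delta
    for j in xs:
        q = q * q // (j + 0)
    for step in xs:
        q = q + 28
        if q > xs:
            break
    xs = xs - (5 + delta)
    print(j)
    return 27

8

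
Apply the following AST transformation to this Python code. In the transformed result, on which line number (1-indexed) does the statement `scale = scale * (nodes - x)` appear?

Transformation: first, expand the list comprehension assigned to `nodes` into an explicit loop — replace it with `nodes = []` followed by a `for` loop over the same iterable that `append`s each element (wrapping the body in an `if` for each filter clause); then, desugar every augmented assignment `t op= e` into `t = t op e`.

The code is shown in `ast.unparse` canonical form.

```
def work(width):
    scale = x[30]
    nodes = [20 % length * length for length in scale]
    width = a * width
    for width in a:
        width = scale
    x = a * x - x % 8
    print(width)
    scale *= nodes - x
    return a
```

Transformed code:
def work(width):
    scale = x[30]
    nodes = []
    for length in scale:
        nodes.append(20 % length * length)
    width = a * width
    for width in a:
        width = scale
    x = a * x - x % 8
    print(width)
    scale = scale * (nodes - x)
    return a

11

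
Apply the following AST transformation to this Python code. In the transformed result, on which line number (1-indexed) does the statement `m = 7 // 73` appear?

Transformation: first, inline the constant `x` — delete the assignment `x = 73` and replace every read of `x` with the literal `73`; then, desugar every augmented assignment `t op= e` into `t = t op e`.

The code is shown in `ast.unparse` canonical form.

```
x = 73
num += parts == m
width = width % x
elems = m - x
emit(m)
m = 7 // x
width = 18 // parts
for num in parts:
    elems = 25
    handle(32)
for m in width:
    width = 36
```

Transformed code:
num = num + (parts == m)
width = width % 73
elems = m - 73
emit(m)
m = 7 // 73
width = 18 // parts
for num in parts:
    elems = 25
    handle(32)
for m in width:
    width = 36

5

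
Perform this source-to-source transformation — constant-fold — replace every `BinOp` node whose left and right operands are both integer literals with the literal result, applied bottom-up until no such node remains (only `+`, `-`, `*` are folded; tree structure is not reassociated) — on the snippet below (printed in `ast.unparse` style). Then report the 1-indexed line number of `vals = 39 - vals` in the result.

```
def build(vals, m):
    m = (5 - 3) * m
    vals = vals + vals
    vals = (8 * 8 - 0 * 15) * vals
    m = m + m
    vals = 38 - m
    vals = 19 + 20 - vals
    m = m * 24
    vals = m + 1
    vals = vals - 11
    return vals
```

Transformed code:
def build(vals, m):
    m = 2 * m
    vals = vals + vals
    vals = 64 * vals
    m = m + m
    vals = 38 - m
    vals = 39 - vals
    m = m * 24
    vals = m + 1
    vals = vals - 11
    return vals

7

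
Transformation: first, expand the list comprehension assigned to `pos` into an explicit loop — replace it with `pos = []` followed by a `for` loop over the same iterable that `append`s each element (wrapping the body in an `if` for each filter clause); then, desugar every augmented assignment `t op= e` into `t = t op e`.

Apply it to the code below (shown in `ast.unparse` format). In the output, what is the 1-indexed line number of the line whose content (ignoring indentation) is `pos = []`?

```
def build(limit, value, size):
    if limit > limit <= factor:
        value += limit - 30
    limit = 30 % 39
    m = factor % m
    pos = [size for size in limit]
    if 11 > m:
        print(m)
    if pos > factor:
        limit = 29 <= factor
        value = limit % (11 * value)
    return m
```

Transformed code:
def build(limit, value, size):
    if limit > limit <= factor:
        value = value + (limit - 30)
    limit = 30 % 39
    m = factor % m
    pos = []
    for size in limit:
        pos.append(size)
    if 11 > m:
        print(m)
    if pos > factor:
        limit = 29 <= factor
        value = limit % (11 * value)
    return m

6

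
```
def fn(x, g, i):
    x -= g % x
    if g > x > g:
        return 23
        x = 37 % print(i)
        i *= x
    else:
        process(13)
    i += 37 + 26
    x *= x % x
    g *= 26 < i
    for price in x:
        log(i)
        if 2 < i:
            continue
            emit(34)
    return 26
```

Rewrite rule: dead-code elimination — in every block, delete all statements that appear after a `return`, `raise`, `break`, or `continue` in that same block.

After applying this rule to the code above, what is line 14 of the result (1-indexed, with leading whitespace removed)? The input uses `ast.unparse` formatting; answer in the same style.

return 26

Transformed code:
def fn(x, g, i):
    x -= g % x
    if g > x > g:
        return 23
    else:
        process(13)
    i += 37 + 26
    x *= x % x
    g *= 26 < i
    for price in x:
        log(i)
        if 2 < i:
            continue
    return 26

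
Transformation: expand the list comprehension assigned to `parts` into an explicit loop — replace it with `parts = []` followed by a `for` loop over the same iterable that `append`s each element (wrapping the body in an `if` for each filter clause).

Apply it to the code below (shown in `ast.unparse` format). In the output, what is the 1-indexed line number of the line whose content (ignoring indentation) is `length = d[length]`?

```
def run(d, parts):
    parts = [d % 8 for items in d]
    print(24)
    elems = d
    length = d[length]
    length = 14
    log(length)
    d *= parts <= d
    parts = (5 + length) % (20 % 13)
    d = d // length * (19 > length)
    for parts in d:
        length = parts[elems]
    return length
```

Transformed code:
def run(d, parts):
    parts = []
    for items in d:
        parts.append(d % 8)
    print(24)
    elems = d
    length = d[length]
    length = 14
    log(length)
    d *= parts <= d
    parts = (5 + length) % (20 % 13)
    d = d // length * (19 > length)
    for parts in d:
        length = parts[elems]
    return length

7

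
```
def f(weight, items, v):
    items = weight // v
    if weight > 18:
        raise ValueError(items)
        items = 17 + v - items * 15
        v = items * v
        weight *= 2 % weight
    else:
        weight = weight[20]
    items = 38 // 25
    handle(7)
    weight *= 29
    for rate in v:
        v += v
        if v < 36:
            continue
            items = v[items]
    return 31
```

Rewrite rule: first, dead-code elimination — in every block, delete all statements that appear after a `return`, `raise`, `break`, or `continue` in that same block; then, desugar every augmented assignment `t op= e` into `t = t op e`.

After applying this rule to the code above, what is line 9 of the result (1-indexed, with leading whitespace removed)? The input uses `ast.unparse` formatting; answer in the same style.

Transformed code:
def f(weight, items, v):
    items = weight // v
    if weight > 18:
        raise ValueError(items)
    else:
        weight = weight[20]
    items = 38 // 25
    handle(7)
    weight = weight * 29
    for rate in v:
        v = v + v
        if v < 36:
            continue
    return 31

weight = weight * 29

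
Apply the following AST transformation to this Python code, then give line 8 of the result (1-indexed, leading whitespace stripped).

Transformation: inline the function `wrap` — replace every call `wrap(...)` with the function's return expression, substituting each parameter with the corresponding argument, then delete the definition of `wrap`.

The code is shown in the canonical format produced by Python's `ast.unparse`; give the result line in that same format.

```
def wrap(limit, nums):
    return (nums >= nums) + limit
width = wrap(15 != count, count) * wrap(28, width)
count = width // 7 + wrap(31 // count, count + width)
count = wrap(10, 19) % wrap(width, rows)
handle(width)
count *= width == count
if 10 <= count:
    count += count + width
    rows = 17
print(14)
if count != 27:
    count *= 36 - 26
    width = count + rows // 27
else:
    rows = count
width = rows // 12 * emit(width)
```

Transformed code:
width = ((count >= count) + (15 != count)) * ((width >= width) + 28)
count = width // 7 + ((count + width >= count + width) + 31 // count)
count = ((19 >= 19) + 10) % ((rows >= rows) + width)
handle(width)
count *= width == count
if 10 <= count:
    count += count + width
    rows = 17
print(14)
if count != 27:
    count *= 36 - 26
    width = count + rows // 27
else:
    rows = count
width = rows // 12 * emit(width)

rows = 17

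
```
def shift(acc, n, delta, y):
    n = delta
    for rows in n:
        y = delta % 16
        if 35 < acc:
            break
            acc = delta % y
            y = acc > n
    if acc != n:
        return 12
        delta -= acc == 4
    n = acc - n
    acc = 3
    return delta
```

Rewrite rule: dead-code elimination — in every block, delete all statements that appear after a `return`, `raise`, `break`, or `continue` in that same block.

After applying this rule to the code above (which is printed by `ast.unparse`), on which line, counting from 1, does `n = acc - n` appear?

Transformed code:
def shift(acc, n, delta, y):
    n = delta
    for rows in n:
        y = delta % 16
        if 35 < acc:
            break
    if acc != n:
        return 12
    n = acc - n
    acc = 3
    return delta

9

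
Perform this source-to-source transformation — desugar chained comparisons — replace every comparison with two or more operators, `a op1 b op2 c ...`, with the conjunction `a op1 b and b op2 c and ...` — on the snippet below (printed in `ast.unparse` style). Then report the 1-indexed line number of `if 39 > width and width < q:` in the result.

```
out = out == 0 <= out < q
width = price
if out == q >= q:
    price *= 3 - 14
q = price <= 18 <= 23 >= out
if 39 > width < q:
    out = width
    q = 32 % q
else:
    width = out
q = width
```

Transformed code:
out = out == 0 and 0 <= out and (out < q)
width = price
if out == q and q >= q:
    price *= 3 - 14
q = price <= 18 and 18 <= 23 and (23 >= out)
if 39 > width and width < q:
    out = width
    q = 32 % q
else:
    width = out
q = width

6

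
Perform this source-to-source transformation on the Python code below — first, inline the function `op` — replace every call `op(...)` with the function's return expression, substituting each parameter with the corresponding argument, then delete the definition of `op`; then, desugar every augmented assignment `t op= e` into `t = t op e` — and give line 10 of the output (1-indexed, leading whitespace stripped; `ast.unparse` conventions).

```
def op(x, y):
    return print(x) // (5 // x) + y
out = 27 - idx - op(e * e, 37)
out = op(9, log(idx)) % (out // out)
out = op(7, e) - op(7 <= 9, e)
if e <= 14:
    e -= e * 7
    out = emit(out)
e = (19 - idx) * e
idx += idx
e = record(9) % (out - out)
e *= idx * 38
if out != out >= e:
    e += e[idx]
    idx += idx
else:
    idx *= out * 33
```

Transformed code:
out = 27 - idx - (print(e * e) // (5 // (e * e)) + 37)
out = (print(9) // (5 // 9) + log(idx)) % (out // out)
out = print(7) // (5 // 7) + e - (print(7 <= 9) // (5 // (7 <= 9)) + e)
if e <= 14:
    e = e - e * 7
    out = emit(out)
e = (19 - idx) * e
idx = idx + idx
e = record(9) % (out - out)
e = e * (idx * 38)
if out != out >= e:
    e = e + e[idx]
    idx = idx + idx
else:
    idx = idx * (out * 33)

e = e * (idx * 38)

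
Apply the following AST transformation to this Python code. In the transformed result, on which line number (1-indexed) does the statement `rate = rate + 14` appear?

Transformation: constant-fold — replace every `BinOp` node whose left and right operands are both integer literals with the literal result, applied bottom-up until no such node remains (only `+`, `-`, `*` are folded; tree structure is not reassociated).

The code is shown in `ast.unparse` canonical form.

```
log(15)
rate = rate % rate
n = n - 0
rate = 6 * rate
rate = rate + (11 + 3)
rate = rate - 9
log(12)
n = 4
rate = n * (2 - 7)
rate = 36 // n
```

Transformed code:
log(15)
rate = rate % rate
n = n - 0
rate = 6 * rate
rate = rate + 14
rate = rate - 9
log(12)
n = 4
rate = n * -5
rate = 36 // n

5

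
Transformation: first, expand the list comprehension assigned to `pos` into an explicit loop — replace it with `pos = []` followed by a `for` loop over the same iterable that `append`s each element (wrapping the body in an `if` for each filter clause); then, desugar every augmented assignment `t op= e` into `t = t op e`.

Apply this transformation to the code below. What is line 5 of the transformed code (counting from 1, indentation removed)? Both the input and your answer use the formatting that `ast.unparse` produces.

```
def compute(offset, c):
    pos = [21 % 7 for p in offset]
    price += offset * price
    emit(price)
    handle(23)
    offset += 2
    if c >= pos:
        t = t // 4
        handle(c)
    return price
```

price = price + offset * price

Transformed code:
def compute(offset, c):
    pos = []
    for p in offset:
        pos.append(21 % 7)
    price = price + offset * price
    emit(price)
    handle(23)
    offset = offset + 2
    if c >= pos:
        t = t // 4
        handle(c)
    return price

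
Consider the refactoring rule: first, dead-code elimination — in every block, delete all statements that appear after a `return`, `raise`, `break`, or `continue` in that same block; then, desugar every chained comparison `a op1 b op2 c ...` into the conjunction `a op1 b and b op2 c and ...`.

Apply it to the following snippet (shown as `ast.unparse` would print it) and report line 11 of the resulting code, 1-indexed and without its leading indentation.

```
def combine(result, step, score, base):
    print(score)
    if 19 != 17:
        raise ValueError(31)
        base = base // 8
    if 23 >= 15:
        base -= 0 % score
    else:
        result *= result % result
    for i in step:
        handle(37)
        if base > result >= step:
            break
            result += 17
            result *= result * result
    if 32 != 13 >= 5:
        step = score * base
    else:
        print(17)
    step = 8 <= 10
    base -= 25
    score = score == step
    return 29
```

Transformed code:
def combine(result, step, score, base):
    print(score)
    if 19 != 17:
        raise ValueError(31)
    if 23 >= 15:
        base -= 0 % score
    else:
        result *= result % result
    for i in step:
        handle(37)
        if base > result and result >= step:
            break
    if 32 != 13 and 13 >= 5:
        step = score * base
    else:
        print(17)
    step = 8 <= 10
    base -= 25
    score = score == step
    return 29

if base > result and result >= step:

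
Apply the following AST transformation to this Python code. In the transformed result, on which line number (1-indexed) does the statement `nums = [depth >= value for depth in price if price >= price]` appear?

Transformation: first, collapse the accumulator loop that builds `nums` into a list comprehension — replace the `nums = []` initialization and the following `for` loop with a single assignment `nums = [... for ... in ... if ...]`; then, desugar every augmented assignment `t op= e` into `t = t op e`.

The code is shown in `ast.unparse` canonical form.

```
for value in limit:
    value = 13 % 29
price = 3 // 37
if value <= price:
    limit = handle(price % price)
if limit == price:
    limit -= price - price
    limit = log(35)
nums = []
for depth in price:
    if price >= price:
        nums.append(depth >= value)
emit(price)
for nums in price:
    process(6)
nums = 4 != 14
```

Transformed code:
for value in limit:
    value = 13 % 29
price = 3 // 37
if value <= price:
    limit = handle(price % price)
if limit == price:
    limit = limit - (price - price)
    limit = log(35)
nums = [depth >= value for depth in price if price >= price]
emit(price)
for nums in price:
    process(6)
nums = 4 != 14

9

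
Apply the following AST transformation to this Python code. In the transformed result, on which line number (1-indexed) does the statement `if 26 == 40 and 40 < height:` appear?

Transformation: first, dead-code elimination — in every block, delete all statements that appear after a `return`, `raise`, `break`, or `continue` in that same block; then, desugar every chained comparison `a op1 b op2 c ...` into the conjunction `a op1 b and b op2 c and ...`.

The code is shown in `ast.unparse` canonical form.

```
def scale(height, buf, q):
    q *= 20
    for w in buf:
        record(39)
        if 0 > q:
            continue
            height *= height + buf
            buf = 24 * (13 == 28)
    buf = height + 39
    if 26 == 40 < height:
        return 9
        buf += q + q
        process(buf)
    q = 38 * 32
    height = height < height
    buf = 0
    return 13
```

Transformed code:
def scale(height, buf, q):
    q *= 20
    for w in buf:
        record(39)
        if 0 > q:
            continue
    buf = height + 39
    if 26 == 40 and 40 < height:
        return 9
    q = 38 * 32
    height = height < height
    buf = 0
    return 13

8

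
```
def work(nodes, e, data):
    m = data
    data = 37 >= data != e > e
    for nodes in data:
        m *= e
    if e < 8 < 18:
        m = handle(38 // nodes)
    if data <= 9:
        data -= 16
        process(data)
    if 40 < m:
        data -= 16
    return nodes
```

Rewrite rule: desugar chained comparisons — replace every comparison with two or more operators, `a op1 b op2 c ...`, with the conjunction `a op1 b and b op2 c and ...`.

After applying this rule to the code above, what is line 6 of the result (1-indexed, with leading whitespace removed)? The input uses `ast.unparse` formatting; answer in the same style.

Transformed code:
def work(nodes, e, data):
    m = data
    data = 37 >= data and data != e and (e > e)
    for nodes in data:
        m *= e
    if e < 8 and 8 < 18:
        m = handle(38 // nodes)
    if data <= 9:
        data -= 16
        process(data)
    if 40 < m:
        data -= 16
    return nodes

if e < 8 and 8 < 18:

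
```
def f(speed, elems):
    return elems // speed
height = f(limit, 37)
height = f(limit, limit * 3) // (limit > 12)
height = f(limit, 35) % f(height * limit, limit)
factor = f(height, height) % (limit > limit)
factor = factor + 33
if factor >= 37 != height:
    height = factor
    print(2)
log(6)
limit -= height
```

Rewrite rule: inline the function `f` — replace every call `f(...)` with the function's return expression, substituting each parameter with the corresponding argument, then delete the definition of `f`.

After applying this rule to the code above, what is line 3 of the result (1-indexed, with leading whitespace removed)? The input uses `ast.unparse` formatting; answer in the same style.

Transformed code:
height = 37 // limit
height = limit * 3 // limit // (limit > 12)
height = 35 // limit % (limit // (height * limit))
factor = height // height % (limit > limit)
factor = factor + 33
if factor >= 37 != height:
    height = factor
    print(2)
log(6)
limit -= height

height = 35 // limit % (limit // (height * limit))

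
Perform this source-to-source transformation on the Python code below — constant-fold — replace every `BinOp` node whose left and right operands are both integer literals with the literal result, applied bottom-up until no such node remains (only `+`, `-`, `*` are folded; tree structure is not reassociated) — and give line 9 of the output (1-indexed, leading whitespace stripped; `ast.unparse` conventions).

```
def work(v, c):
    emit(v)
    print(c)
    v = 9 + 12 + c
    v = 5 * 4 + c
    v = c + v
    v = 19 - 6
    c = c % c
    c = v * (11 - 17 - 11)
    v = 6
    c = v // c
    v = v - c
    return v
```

Transformed code:
def work(v, c):
    emit(v)
    print(c)
    v = 21 + c
    v = 20 + c
    v = c + v
    v = 13
    c = c % c
    c = v * -17
    v = 6
    c = v // c
    v = v - c
    return v

c = v * -17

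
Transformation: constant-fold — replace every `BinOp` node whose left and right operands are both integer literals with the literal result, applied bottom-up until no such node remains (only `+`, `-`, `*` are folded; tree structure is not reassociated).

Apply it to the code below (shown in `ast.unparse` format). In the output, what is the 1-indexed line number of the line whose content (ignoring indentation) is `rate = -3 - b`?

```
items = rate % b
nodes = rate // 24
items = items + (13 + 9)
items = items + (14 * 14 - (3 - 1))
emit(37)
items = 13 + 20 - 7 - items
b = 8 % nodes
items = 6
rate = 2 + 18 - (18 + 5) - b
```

Transformed code:
items = rate % b
nodes = rate // 24
items = items + 22
items = items + 194
emit(37)
items = 26 - items
b = 8 % nodes
items = 6
rate = -3 - b

9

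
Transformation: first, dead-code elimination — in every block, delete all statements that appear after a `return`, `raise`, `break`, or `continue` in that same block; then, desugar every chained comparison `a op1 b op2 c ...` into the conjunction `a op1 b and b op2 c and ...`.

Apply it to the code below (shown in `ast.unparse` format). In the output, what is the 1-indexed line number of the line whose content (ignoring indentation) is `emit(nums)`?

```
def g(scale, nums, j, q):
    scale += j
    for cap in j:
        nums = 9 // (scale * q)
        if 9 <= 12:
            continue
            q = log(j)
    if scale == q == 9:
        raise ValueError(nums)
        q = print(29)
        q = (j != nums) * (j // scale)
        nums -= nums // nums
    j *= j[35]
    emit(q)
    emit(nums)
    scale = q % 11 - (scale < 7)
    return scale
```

11

Transformed code:
def g(scale, nums, j, q):
    scale += j
    for cap in j:
        nums = 9 // (scale * q)
        if 9 <= 12:
            continue
    if scale == q and q == 9:
        raise ValueError(nums)
    j *= j[35]
    emit(q)
    emit(nums)
    scale = q % 11 - (scale < 7)
    return scale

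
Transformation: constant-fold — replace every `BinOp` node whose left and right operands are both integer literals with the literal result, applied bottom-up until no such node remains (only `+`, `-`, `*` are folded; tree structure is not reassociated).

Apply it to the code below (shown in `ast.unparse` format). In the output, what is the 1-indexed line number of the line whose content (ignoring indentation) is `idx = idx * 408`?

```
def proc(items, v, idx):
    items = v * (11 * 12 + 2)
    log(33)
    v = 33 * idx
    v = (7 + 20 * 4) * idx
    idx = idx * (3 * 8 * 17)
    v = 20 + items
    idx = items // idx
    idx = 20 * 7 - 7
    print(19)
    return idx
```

Transformed code:
def proc(items, v, idx):
    items = v * 134
    log(33)
    v = 33 * idx
    v = 87 * idx
    idx = idx * 408
    v = 20 + items
    idx = items // idx
    idx = 133
    print(19)
    return idx

6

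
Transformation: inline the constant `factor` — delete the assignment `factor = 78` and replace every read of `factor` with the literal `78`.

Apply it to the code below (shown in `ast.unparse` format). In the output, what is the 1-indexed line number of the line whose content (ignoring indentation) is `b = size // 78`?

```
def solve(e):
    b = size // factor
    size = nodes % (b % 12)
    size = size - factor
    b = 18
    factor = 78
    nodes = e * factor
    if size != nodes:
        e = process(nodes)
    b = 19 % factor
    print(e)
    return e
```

2

Transformed code:
def solve(e):
    b = size // 78
    size = nodes % (b % 12)
    size = size - 78
    b = 18
    nodes = e * 78
    if size != nodes:
        e = process(nodes)
    b = 19 % 78
    print(e)
    return e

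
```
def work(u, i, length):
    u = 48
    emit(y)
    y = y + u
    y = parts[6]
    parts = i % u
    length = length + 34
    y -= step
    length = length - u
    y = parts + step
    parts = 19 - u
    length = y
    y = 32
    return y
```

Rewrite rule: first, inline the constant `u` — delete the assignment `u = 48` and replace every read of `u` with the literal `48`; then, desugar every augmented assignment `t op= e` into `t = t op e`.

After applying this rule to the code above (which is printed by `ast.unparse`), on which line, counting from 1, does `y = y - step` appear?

7

Transformed code:
def work(u, i, length):
    emit(y)
    y = y + 48
    y = parts[6]
    parts = i % 48
    length = length + 34
    y = y - step
    length = length - 48
    y = parts + step
    parts = 19 - 48
    length = y
    y = 32
    return y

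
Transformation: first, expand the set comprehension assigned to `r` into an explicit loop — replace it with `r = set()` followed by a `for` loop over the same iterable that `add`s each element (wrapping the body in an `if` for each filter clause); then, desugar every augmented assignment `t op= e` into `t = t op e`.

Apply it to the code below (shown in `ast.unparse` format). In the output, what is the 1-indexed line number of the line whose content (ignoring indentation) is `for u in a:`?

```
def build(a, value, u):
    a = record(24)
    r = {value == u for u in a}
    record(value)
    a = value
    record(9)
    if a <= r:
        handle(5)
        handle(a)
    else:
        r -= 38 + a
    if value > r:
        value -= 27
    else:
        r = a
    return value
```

Transformed code:
def build(a, value, u):
    a = record(24)
    r = set()
    for u in a:
        r.add(value == u)
    record(value)
    a = value
    record(9)
    if a <= r:
        handle(5)
        handle(a)
    else:
        r = r - (38 + a)
    if value > r:
        value = value - 27
    else:
        r = a
    return value

4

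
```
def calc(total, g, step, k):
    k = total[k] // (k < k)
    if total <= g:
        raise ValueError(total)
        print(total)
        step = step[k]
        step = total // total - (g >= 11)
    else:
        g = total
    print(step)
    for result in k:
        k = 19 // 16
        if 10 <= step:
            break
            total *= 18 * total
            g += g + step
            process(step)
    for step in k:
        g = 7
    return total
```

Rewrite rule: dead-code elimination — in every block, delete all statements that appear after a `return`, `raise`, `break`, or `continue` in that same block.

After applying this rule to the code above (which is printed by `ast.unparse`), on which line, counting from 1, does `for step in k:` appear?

12

Transformed code:
def calc(total, g, step, k):
    k = total[k] // (k < k)
    if total <= g:
        raise ValueError(total)
    else:
        g = total
    print(step)
    for result in k:
        k = 19 // 16
        if 10 <= step:
            break
    for step in k:
        g = 7
    return total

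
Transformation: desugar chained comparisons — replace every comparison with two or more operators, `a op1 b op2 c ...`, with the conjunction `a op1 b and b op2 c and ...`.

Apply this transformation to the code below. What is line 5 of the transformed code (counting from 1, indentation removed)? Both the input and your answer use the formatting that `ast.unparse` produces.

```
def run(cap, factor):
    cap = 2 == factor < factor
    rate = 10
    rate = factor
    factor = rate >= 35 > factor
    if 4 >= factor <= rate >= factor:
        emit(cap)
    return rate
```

factor = rate >= 35 and 35 > factor

Transformed code:
def run(cap, factor):
    cap = 2 == factor and factor < factor
    rate = 10
    rate = factor
    factor = rate >= 35 and 35 > factor
    if 4 >= factor and factor <= rate and (rate >= factor):
        emit(cap)
    return rate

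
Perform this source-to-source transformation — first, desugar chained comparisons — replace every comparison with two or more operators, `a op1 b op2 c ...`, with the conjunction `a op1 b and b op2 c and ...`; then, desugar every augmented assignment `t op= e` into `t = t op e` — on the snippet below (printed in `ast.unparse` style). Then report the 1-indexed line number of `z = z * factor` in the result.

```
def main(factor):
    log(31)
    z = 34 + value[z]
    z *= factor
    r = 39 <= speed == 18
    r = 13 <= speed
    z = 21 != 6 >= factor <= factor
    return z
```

Transformed code:
def main(factor):
    log(31)
    z = 34 + value[z]
    z = z * factor
    r = 39 <= speed and speed == 18
    r = 13 <= speed
    z = 21 != 6 and 6 >= factor and (factor <= factor)
    return z

4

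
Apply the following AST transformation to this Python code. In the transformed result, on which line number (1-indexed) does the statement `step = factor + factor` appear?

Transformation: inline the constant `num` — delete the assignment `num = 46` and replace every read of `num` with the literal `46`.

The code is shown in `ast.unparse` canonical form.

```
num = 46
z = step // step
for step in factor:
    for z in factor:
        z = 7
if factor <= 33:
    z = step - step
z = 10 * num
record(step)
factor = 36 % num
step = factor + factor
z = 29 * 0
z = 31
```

10

Transformed code:
z = step // step
for step in factor:
    for z in factor:
        z = 7
if factor <= 33:
    z = step - step
z = 10 * 46
record(step)
factor = 36 % 46
step = factor + factor
z = 29 * 0
z = 31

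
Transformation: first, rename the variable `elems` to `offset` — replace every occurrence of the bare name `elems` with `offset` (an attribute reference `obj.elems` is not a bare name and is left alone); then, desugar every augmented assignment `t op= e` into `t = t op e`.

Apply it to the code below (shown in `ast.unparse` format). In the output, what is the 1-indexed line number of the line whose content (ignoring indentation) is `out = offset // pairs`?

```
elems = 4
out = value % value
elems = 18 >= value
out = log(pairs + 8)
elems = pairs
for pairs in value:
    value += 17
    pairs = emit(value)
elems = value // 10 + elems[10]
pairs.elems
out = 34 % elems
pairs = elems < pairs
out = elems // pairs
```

Transformed code:
offset = 4
out = value % value
offset = 18 >= value
out = log(pairs + 8)
offset = pairs
for pairs in value:
    value = value + 17
    pairs = emit(value)
offset = value // 10 + offset[10]
pairs.elems
out = 34 % offset
pairs = offset < pairs
out = offset // pairs

13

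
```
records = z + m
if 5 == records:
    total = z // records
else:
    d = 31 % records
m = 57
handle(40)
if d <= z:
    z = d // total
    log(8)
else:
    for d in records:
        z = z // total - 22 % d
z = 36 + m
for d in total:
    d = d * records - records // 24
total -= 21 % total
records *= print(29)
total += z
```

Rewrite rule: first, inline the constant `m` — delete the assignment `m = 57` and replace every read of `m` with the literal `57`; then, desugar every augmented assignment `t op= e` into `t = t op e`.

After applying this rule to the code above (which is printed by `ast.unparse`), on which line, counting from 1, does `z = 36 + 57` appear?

Transformed code:
records = z + 57
if 5 == records:
    total = z // records
else:
    d = 31 % records
handle(40)
if d <= z:
    z = d // total
    log(8)
else:
    for d in records:
        z = z // total - 22 % d
z = 36 + 57
for d in total:
    d = d * records - records // 24
total = total - 21 % total
records = records * print(29)
total = total + z

13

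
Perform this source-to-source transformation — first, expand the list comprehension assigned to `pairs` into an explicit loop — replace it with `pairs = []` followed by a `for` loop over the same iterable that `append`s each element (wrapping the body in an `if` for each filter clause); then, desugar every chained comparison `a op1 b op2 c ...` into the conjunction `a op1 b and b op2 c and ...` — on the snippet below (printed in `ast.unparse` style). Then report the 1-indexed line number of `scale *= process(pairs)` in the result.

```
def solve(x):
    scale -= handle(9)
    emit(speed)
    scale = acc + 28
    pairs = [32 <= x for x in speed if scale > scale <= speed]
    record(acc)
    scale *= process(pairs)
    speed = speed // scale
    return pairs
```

Transformed code:
def solve(x):
    scale -= handle(9)
    emit(speed)
    scale = acc + 28
    pairs = []
    for x in speed:
        if scale > scale and scale <= speed:
            pairs.append(32 <= x)
    record(acc)
    scale *= process(pairs)
    speed = speed // scale
    return pairs

10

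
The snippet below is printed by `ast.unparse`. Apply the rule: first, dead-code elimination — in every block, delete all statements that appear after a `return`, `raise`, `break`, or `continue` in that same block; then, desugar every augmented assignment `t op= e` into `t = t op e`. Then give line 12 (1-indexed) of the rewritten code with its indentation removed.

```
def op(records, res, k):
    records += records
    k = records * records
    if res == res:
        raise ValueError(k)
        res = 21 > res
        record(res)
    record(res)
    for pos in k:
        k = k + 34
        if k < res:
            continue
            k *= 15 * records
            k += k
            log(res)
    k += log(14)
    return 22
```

return 22

Transformed code:
def op(records, res, k):
    records = records + records
    k = records * records
    if res == res:
        raise ValueError(k)
    record(res)
    for pos in k:
        k = k + 34
        if k < res:
            continue
    k = k + log(14)
    return 22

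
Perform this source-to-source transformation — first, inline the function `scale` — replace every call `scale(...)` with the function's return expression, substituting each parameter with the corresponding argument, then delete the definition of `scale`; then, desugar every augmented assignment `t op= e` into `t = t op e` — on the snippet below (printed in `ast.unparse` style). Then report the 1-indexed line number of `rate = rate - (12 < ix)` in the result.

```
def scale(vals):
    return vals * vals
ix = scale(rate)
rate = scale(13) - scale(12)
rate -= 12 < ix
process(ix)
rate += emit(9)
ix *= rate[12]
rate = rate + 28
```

3

Transformed code:
ix = rate * rate
rate = 13 * 13 - 12 * 12
rate = rate - (12 < ix)
process(ix)
rate = rate + emit(9)
ix = ix * rate[12]
rate = rate + 28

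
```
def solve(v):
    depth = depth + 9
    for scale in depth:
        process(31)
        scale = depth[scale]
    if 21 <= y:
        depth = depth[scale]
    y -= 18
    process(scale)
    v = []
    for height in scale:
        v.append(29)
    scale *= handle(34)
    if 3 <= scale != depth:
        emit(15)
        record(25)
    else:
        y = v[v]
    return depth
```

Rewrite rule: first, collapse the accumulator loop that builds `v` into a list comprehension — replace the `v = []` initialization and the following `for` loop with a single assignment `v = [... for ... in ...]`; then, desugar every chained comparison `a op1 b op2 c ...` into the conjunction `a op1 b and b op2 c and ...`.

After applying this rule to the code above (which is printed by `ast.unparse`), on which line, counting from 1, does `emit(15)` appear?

13

Transformed code:
def solve(v):
    depth = depth + 9
    for scale in depth:
        process(31)
        scale = depth[scale]
    if 21 <= y:
        depth = depth[scale]
    y -= 18
    process(scale)
    v = [29 for height in scale]
    scale *= handle(34)
    if 3 <= scale and scale != depth:
        emit(15)
        record(25)
    else:
        y = v[v]
    return depth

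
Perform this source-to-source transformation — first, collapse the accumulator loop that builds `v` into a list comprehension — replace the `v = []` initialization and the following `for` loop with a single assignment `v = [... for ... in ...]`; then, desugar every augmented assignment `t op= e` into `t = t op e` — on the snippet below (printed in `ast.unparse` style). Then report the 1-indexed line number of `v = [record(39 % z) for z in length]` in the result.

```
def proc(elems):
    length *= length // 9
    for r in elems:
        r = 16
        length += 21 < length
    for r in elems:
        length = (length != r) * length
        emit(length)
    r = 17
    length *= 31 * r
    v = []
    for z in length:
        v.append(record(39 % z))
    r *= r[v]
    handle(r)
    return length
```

11

Transformed code:
def proc(elems):
    length = length * (length // 9)
    for r in elems:
        r = 16
        length = length + (21 < length)
    for r in elems:
        length = (length != r) * length
        emit(length)
    r = 17
    length = length * (31 * r)
    v = [record(39 % z) for z in length]
    r = r * r[v]
    handle(r)
    return length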